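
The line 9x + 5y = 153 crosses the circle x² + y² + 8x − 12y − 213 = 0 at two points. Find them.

(7, 18) and (12, 9)

From the line, y = (153 − 9x)/5. Substituting:
106x² − 2014x + 8904 = 0  ⟹  x² − 19x + 84 = 0
x = 12 or x = 7, giving (12, 9) and (7, 18).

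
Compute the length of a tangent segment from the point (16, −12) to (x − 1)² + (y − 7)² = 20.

Centre (1, 7), r² = 20. |PO|² = (15)² + (−19)² = 586.
Power of the point: PT² = |PO|² − r² = 566, so PT = √566.

√566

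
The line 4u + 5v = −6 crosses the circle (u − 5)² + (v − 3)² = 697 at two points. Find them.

(−19, 14) and (21, −18)

Substitute v = (−6 − 4u)/5:
41u² − 82u − 16359 = 0  ⟹  u² − 2u − 399 = 0
u = 21 or u = −19, giving (21, −18) and (−19, 14).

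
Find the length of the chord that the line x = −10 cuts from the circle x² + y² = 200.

The distance from (0, 0) to the line is 10, and r² = 200.
Half the chord is √(r² − d²) = √(100), so the full chord is 20.

20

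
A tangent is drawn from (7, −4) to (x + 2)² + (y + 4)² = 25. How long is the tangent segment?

2√14

The centre is (−2, −4) and r = 5. The square of the distance from P to the centre is 81 + 0 = 81.
The tangent meets the radius at right angles, so tangent² = |PO|² − r² = 81 − 25 = 56.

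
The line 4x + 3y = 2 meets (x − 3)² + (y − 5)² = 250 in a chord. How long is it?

Centre (3, 5), r² = 250. Perpendicular distance d from centre to line = |25| / √25 = 25/√25.
Half the chord is √(r² − d²) = √(225), so the full chord is 30.

30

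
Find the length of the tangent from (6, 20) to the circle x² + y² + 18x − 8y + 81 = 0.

√465

With centre O = (−9, 4), |OP|² = 481 and r² = 16.
Power of the point: PT² = |PO|² − r² = 465, so PT = √465.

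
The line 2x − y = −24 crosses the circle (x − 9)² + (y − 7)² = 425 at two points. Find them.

(−11, 2) and (1, 26)

Substitute y = 2x + 24:
5x² + 50x − 55 = 0  ⟹  x² + 10x − 11 = 0
x = 1 or x = −11, giving (1, 26) and (−11, 2).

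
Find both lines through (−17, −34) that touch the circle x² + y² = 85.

Write the tangent as mx − y + (−34 − m·(−17)) = 0 and set its distance from the centre to √85:
(17m − (34))² = 85(m² + 1)
12m² − 68m + 63 = 0, so m = 9/2 or m = 7/6.
With m = 9/2: 9x − 2y = −85. With m = 7/6: 7x − 6y = 85.

9x − 2y = −85 and 7x − 6y = 85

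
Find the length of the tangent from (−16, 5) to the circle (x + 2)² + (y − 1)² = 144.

With centre O = (−2, 1), |OP|² = 212 and r² = 144.
The tangent meets the radius at right angles, so tangent² = |PO|² − r² = 212 − 144 = 68.

2√17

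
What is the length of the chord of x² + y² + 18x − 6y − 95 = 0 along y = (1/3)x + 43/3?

7√10

Centre (−9, 3), r² = 185. Perpendicular distance d from centre to line = |25| / √10 = 25/√10.
Chord = 2√(r² − d²) = 2·√(245/2) = 7√10.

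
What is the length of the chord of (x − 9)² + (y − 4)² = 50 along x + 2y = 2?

2√5

Express y = (2 − x)/2 and substitute into the circle:
5x² − 60x + 160 = 0  ⟹  x² − 12x + 32 = 0
x = 8 or x = 4, giving (8, −3) and (4, −1).
Chord length = distance between (8, −3) and (4, −1) = √20 = 2√5.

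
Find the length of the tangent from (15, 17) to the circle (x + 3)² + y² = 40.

The centre is (−3, 0) and r = 2√10. The square of the distance from P to the centre is 324 + 289 = 613.
By the tangent–radius right angle, tangent length = √(|PO|² − r²) = √573.

√573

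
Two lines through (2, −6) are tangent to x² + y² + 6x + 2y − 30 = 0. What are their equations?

3x − y = 12 and x − 3y = 20

A line y − (−6) = m(x − (2)) is tangent when its distance from (−3, −1) is 2√10:
(−5m − (5))² = 40(m² + 1)
3m² − 10m + 3 = 0, so m = 3 or m = 1/3.
Through (2, −6) these give 3x − y = 12 and x − 3y = 20.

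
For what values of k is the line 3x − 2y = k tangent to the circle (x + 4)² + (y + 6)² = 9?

For a tangent, require d(centre, line) = r = 3.
|3·(−4) − 2·(−6) − k| / √13 = 3
|k| = 3√13.

k = ±3√13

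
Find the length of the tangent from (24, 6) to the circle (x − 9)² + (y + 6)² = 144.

The centre is (9, −6) and r = 12. The square of the distance from P to the centre is 225 + 144 = 369.
Power of the point: PT² = |PO|² − r² = 225, so PT = 15.

15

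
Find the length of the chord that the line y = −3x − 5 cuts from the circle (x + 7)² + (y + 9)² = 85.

From the line, y = −3x − 5. Substituting:
10x² − 10x − 20 = 0  ⟹  x² − x − 2 = 0
x = 2 or x = −1, giving (2, −11) and (−1, −2).
|(2, −11) − (−1, −2)| = √((3)² + (−9)²) = 3√10.

3√10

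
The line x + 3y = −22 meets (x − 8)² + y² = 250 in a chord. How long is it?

8√10

The distance from (8, 0) to the line is 30/√10, and r² = 250.
Half the chord is √(r² − d²) = √(160), so the full chord is 8√10.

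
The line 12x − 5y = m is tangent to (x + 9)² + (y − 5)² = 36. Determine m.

The line touches the circle iff its distance from (−9, 5) is 6:
|12·(−9) − 5·5 − m| / √169 = 6
|m − (−133)| = 6·13, so m = −55 or m = −211.

m = −211 or m = −55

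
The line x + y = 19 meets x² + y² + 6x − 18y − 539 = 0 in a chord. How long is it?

Centre (−3, 9), r² = 629. Perpendicular distance d from centre to line = |−13| / √2 = 13/√2.
Chord = 2√(r² − d²) = 2·√(1089/2) = 33√2.

33√2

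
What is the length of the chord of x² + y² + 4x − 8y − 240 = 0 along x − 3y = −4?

10√10

The distance from (−2, 4) to the line is 10/√10, and r² = 260.
Chord = 2√(r² − d²) = 2·√(250) = 10√10.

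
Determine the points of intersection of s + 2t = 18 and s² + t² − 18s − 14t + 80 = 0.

(2, 8) and (14, 2)

From the line, t = (18 − s)/2. Substituting:
5s² − 80s + 140 = 0  ⟹  s² − 16s + 28 = 0
s = 14 or s = 2, giving (14, 2) and (2, 8).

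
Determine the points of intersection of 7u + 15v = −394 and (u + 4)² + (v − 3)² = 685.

From the line, v = (−394 − 7u)/15. Substituting:
274u² + 7946u + 42196 = 0  ⟹  u² + 29u + 154 = 0
u = −7 or u = −22, giving (−7, −23) and (−22, −16).

(−22, −16) and (−7, −23)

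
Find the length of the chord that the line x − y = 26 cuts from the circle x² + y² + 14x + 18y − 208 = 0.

From the line, y = x − 26. Substituting:
2x² − 20x = 0  ⟹  x² − 10x = 0
x = 10 or x = 0, giving (10, −16) and (0, −26).
|(10, −16) − (0, −26)| = √((10)² + (10)²) = 10√2.

10√2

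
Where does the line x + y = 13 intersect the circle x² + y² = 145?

(1, 12) and (12, 1)

From the line, y = −x + 13. Substituting:
2x² − 26x + 24 = 0  ⟹  x² − 13x + 12 = 0
x = 12 or x = 1, giving (12, 1) and (1, 12).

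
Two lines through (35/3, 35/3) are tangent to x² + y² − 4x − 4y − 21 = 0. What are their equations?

A line y − (35/3) = m(x − (35/3)) is tangent when its distance from (2, 2) is √29:
(−29/3m − (−29/3))² = 29(m² + 1)
10m² − 29m + 10 = 0, so m = 2/5 or m = 5/2.
Through (35/3, 35/3) these give 2x − 5y = −35 and 5x − 2y = 35.

2x − 5y = −35 and 5x − 2y = 35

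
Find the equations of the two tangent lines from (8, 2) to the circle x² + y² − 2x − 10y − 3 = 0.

5x + 2y = 44 and 2x − 5y = 6

Let a tangent through (8, 2) have slope m. Its distance from (1, 5) must equal √29:
[m·(−7) − (3)]² = 29(m² + 1)
10m² + 21m − 10 = 0, so m = −5/2 or m = 2/5.
Through (8, 2) these give 5x + 2y = 44 and 2x − 5y = 6.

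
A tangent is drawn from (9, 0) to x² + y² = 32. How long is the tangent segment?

7

With centre O = (0, 0), |OP|² = 81 and r² = 32.
The tangent meets the radius at right angles, so tangent² = |PO|² − r² = 81 − 32 = 49.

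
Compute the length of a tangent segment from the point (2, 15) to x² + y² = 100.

√129

The centre is (0, 0) and r = 10. The square of the distance from P to the centre is 4 + 225 = 229.
By the tangent–radius right angle, tangent length = √(|PO|² − r²) = √129.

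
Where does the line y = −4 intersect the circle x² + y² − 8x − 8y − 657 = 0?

From the line, y = −4. Substituting:
x² − 8x − 609 = 0
x = 29 or x = −21, giving (29, −4) and (−21, −4).

(−21, −4) and (29, −4)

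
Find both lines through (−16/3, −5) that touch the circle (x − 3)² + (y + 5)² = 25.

3x − 4y = 4 and 3x + 4y = −36

Let a tangent through (−16/3, −5) have slope m. Its distance from (3, −5) must equal 5:
[m·(25/3) − (0)]² = 25(m² + 1)
16m² − 9 = 0, so m = 3/4 or m = −3/4.
Through (−16/3, −5) these give 3x − 4y = 4 and 3x + 4y = −36.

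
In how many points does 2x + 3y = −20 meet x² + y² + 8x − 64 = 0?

Substituting the line into the circle gives 13x² + 152x − 176 = 0.
Δ = 23104 − (−9152) = 32256.
Two real roots: the line is a secant.

2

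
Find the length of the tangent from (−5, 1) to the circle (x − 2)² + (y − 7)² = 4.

9

With centre O = (2, 7), |OP|² = 85 and r² = 4.
The tangent meets the radius at right angles, so tangent² = |PO|² − r² = 85 − 4 = 81.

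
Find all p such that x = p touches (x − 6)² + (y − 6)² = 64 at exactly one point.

The line touches the circle iff its distance from (6, 6) is 8:
|1·6 + 0·6 − p| / √1 = 8
|p − (6)| = 8, so p = 14 or p = −2.

p = −2 or p = 14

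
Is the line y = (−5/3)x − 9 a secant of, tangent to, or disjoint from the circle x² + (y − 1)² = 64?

d² = (5·0 + 3·1 − (−27))²/34 = 450/17; r² = 64.
Since d² < r², the line cuts the circle twice.

secant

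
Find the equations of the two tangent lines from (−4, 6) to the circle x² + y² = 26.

x + 5y = 26 and 5x − y = −26

A line y − (6) = m(x − (−4)) is tangent when its distance from (0, 0) is √26:
(4m − (−6))² = 26(m² + 1)
5m² − 24m − 5 = 0, so m = −1/5 or m = 5.
Through (−4, 6) these give x + 5y = 26 and 5x − y = −26.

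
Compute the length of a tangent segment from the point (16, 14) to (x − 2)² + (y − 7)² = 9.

The centre is (2, 7) and r = 3. The square of the distance from P to the centre is 196 + 49 = 245.
Power of the point: PT² = |PO|² − r² = 236, so PT = 2√59.

2√59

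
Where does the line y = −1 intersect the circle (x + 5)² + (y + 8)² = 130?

(−14, −1) and (4, −1)

From the line, y = −1. Substituting:
x² + 10x − 56 = 0
x = 4 or x = −14, giving (4, −1) and (−14, −1).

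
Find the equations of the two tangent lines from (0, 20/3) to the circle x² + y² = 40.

x − 3y = −20 and x + 3y = 20

Write the tangent as mx − y + (20/3 − m·(0)) = 0 and set its distance from the centre to 2√10:
(0m − (−20/3))² = 40(m² + 1)
9m² − 1 = 0, so m = 1/3 or m = −1/3.
With m = 1/3: x − 3y = −20. With m = −1/3: x + 3y = 20.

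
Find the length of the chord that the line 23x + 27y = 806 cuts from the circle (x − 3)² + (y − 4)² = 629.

√1258

Centre (3, 4), r² = 629. Perpendicular distance d from centre to line = |−629| / √1258 = 629/√1258.
Half the chord is √(r² − d²) = √(629/2), so the full chord is √1258.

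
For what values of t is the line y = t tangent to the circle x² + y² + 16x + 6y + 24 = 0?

t = −10 or t = 4

The line touches the circle iff its distance from (−8, −3) is 7:
|0·(−8) + 1·(−3) − t| / √1 = 7
|t − (−3)| = 7, so t = 4 or t = −10.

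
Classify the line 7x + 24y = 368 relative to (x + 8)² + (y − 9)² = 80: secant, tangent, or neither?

secant

Substituting the line into the circle gives 625x² + 7088x + 13888 = 0.
Discriminant = (7088)² − 4·625·(13888) = 15519744 > 0.
Two real roots: the line is a secant.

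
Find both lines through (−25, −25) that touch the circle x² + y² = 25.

Write the tangent as mx − y + (−25 − m·(−25)) = 0 and set its distance from the centre to 5:
(25m − (25))² = 25(m² + 1)
12m² − 25m + 12 = 0, so m = 3/4 or m = 4/3.
With m = 3/4: 3x − 4y = 25. With m = 4/3: 4x − 3y = −25.

3x − 4y = 25 and 4x − 3y = −25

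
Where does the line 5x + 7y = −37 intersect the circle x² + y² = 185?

(−13, 4) and (8, −11)

From the line, y = (−37 − 5x)/7. Substituting:
74x² + 370x − 7696 = 0  ⟹  x² + 5x − 104 = 0
x = 8 or x = −13, giving (8, −11) and (−13, 4).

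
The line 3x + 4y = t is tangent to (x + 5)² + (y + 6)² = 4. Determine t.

t = −49 or t = −29

Tangency holds when the distance from the centre (−5, −6) to the line equals the radius 2:
|3·(−5) + 4·(−6) − t| / √25 = 2
|t − (−39)| = 2·5, so t = −29 or t = −49.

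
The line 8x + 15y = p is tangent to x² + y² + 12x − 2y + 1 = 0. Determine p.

The line touches the circle iff its distance from (−6, 1) is 6:
|8·(−6) + 15·1 − p| / √289 = 6
|p − (−33)| = 6·17, so p = 69 or p = −135.

p = −135 or p = 69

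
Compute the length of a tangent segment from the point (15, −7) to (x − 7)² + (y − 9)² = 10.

√310

Centre (7, 9), r² = 10. |PO|² = (8)² + (−16)² = 320.
By the tangent–radius right angle, tangent length = √(|PO|² − r²) = √310.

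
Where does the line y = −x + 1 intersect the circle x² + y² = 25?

(−3, 4) and (4, −3)

Express y = −x + 1 and substitute into the circle:
2x² − 2x − 24 = 0  ⟹  x² − x − 12 = 0
x = 4 or x = −3, giving (4, −3) and (−3, 4).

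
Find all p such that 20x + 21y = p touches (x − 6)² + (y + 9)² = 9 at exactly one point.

The line touches the circle iff its distance from (6, −9) is 3:
|20·6 + 21·(−9) − p| / √841 = 3
|p − (−69)| = 3·29, so p = 18 or p = −156.

p = −156 or p = 18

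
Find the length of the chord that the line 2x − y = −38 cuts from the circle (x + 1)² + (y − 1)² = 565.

From the line, y = 2x + 38. Substituting:
5x² + 150x + 805 = 0  ⟹  x² + 30x + 161 = 0
x = −7 or x = −23, giving (−7, 24) and (−23, −8).
|(−7, 24) − (−23, −8)| = √((16)² + (32)²) = 16√5.

16√5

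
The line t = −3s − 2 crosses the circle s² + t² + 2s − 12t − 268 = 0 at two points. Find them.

Express t = −3s − 2 and substitute into the circle:
10s² + 50s − 240 = 0  ⟹  s² + 5s − 24 = 0
s = 3 or s = −8, giving (3, −11) and (−8, 22).

(−8, 22) and (3, −11)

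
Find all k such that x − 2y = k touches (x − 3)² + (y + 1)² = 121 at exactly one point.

The line touches the circle iff its distance from (3, −1) is 11:
|1·3 − 2·(−1) − k| / √5 = 11
|k − (5)| = 11√5.

k = 5 ± 11√5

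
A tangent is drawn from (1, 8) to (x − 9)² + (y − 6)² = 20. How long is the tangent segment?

With centre O = (9, 6), |OP|² = 68 and r² = 20.
The tangent meets the radius at right angles, so tangent² = |PO|² − r² = 68 − 20 = 48.

4√3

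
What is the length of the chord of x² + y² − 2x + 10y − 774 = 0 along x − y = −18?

Centre (1, −5), r² = 800. Perpendicular distance d from centre to line = |24| / √2 = 24/√2.
Half the chord is √(r² − d²) = √(512), so the full chord is 32√2.

32√2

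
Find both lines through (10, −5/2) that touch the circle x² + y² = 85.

A line y − (−5/2) = m(x − (10)) is tangent when its distance from (0, 0) is √85:
[m·(−10) − (5/2)]² = 85(m² + 1)
12m² + 40m − 63 = 0, so m = −9/2 or m = 7/6.
With m = −9/2: 9x + 2y = 85. With m = 7/6: 7x − 6y = 85.

9x + 2y = 85 and 7x − 6y = 85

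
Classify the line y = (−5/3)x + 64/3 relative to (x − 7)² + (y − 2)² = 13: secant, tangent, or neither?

neither

Substituting the line into the circle gives 34x² − 706x + 3688 = 0.
Discriminant = (−706)² − 4·34·(3688) = −3132 < 0.
No real roots: the line does not meet the circle.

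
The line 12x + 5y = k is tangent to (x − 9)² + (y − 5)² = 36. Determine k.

k = 55 or k = 211

For a tangent, require d(centre, line) = r = 6.
|12·9 + 5·5 − k| / √169 = 6
|k − (133)| = 6·13, so k = 211 or k = 55.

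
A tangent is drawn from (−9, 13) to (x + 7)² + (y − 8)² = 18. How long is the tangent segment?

√11

With centre O = (−7, 8), |OP|² = 29 and r² = 18.
By the tangent–radius right angle, tangent length = √(|PO|² − r²) = √11.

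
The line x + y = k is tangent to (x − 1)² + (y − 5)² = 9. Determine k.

k = 6 ± 3√2

Tangency holds when the distance from the centre (1, 5) to the line equals the radius 3:
|1·1 + 1·5 − k| / √2 = 3
|k − (6)| = 3√2.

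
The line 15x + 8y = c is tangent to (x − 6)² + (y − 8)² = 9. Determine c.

Tangency holds when the distance from the centre (6, 8) to the line equals the radius 3:
|15·6 + 8·8 − c| / √289 = 3
|c − (154)| = 3·17, so c = 205 or c = 103.

c = 103 or c = 205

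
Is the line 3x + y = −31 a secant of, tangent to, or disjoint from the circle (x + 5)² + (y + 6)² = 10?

tangent

d² = (3·(−5) + 1·(−6) − (−31))²/10 = 10; r² = 10.
Since d² = r², the line is tangent.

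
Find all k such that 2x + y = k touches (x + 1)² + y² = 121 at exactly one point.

Tangency holds when the distance from the centre (−1, 0) to the line equals the radius 11:
|2·(−1) + 1·0 − k| / √5 = 11
|k − (−2)| = 11√5.

k = −2 ± 11√5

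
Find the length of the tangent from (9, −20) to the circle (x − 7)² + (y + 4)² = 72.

2√47

Centre (7, −4), r² = 72. |PO|² = (2)² + (−16)² = 260.
Power of the point: PT² = |PO|² − r² = 188, so PT = 2√47.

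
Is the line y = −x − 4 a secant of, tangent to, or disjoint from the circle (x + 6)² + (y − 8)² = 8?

disjoint

Substituting the line into the circle gives 2x² + 36x + 172 = 0.
Discriminant = (36)² − 4·2·(172) = −80 < 0.
No real roots: the line does not meet the circle.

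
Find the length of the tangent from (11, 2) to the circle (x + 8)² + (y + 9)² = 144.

The centre is (−8, −9) and r = 12. The square of the distance from P to the centre is 361 + 121 = 482.
Power of the point: PT² = |PO|² − r² = 338, so PT = 13√2.

13√2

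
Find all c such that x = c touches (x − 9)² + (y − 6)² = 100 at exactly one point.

c = −1 or c = 19

The line touches the circle iff its distance from (9, 6) is 10:
|1·9 + 0·6 − c| / √1 = 10
|c − (9)| = 10, so c = 19 or c = −1.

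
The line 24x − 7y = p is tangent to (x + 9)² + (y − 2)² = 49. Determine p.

The line touches the circle iff its distance from (−9, 2) is 7:
|24·(−9) − 7·2 − p| / √625 = 7
|p − (−230)| = 7·25, so p = −55 or p = −405.

p = −405 or p = −55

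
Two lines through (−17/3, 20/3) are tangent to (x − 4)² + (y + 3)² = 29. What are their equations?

2x + 5y = 22 and 5x + 2y = −15

Let a tangent through (−17/3, 20/3) have slope m. Its distance from (4, −3) must equal √29:
(29/3m − (−29/3))² = 29(m² + 1)
10m² + 29m + 10 = 0, so m = −2/5 or m = −5/2.
With m = −2/5: 2x + 5y = 22. With m = −5/2: 5x + 2y = −15.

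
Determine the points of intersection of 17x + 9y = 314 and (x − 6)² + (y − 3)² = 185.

(10, 16) and (19, −1)

Substitute y = (314 − 17x)/9:
370x² − 10730x + 70300 = 0  ⟹  x² − 29x + 190 = 0
x = 19 or x = 10, giving (19, −1) and (10, 16).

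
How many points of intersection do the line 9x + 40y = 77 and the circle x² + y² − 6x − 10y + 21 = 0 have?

Substituting the line into the circle gives 1681x² − 7386x + 8729 = 0.
Discriminant = (−7386)² − 4·1681·(8729) = −4140800 < 0.
No real roots: the line does not meet the circle.

0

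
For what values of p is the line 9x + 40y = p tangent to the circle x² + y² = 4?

Tangency holds when the distance from the centre (0, 0) to the line equals the radius 2:
|9·0 + 40·0 − p| / √1681 = 2
|p| = 2·41, so p = 82 or p = −82.

p = −82 or p = 82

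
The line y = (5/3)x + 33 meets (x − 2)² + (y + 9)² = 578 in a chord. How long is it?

2√34

Express y = (99 + 5x)/3 and substitute into the circle:
34x² + 1224x + 10710 = 0  ⟹  x² + 36x + 315 = 0
x = −15 or x = −21, giving (−15, 8) and (−21, −2).
Chord length = distance between (−15, 8) and (−21, −2) = √136 = 2√34.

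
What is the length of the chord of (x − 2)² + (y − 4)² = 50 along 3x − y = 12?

4√10

Express y = 3x − 12 and substitute into the circle:
10x² − 100x + 210 = 0  ⟹  x² − 10x + 21 = 0
x = 7 or x = 3, giving (7, 9) and (3, −3).
Chord length = distance between (7, 9) and (3, −3) = √160 = 4√10.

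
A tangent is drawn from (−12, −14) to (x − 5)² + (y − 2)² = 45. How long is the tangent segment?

10√5

With centre O = (5, 2), |OP|² = 545 and r² = 45.
By the tangent–radius right angle, tangent length = √(|PO|² − r²) = √500 = 10√5.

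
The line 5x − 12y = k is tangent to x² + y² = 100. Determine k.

Tangency holds when the distance from the centre (0, 0) to the line equals the radius 10:
|5·0 − 12·0 − k| / √169 = 10
|k| = 10·13, so k = 130 or k = −130.

k = −130 or k = 130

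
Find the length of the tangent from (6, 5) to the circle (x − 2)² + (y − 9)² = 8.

With centre O = (2, 9), |OP|² = 32 and r² = 8.
Power of the point: PT² = |PO|² − r² = 24, so PT = 2√6.

2√6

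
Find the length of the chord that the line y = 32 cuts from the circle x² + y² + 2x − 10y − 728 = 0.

10

The distance from (−1, 5) to the line is 27, and r² = 754.
Half the chord is √(r² − d²) = √(25), so the full chord is 10.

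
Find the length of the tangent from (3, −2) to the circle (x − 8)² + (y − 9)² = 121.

5

The centre is (8, 9) and r = 11. The square of the distance from P to the centre is 25 + 121 = 146.
Power of the point: PT² = |PO|² − r² = 25, so PT = 5.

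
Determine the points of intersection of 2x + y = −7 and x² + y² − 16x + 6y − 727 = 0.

From the line, y = −2x − 7. Substituting:
5x² − 720 = 0  ⟹  x² − 144 = 0
x = 12 or x = −12, giving (12, −31) and (−12, 17).

(−12, 17) and (12, −31)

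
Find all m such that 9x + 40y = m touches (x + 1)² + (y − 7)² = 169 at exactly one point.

m = −262 or m = 804

Tangency holds when the distance from the centre (−1, 7) to the line equals the radius 13:
|9·(−1) + 40·7 − m| / √1681 = 13
|m − (271)| = 13·41, so m = 804 or m = −262.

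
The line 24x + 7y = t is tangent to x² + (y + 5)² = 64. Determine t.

t = −235 or t = 165

The line touches the circle iff its distance from (0, −5) is 8:
|24·0 + 7·(−5) − t| / √625 = 8
|t − (−35)| = 8·25, so t = 165 or t = −235.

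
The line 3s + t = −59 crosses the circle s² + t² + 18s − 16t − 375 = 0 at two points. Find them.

(−27, 22) and (−15, −14)

Express t = −3s − 59 and substitute into the circle:
10s² + 420s + 4050 = 0  ⟹  s² + 42s + 405 = 0
s = −15 or s = −27, giving (−15, −14) and (−27, 22).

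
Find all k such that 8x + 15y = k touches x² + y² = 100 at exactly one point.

k = −170 or k = 170

The line touches the circle iff its distance from (0, 0) is 10:
|8·0 + 15·0 − k| / √289 = 10
|k| = 10·17, so k = 170 or k = −170.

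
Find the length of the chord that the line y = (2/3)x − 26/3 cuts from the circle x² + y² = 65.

Centre (0, 0), r² = 65. Perpendicular distance d from centre to line = |−26| / √13 = 26/√13.
Half the chord is √(r² − d²) = √(13), so the full chord is 2√13.

2√13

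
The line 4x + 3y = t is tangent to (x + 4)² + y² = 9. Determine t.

Tangency holds when the distance from the centre (−4, 0) to the line equals the radius 3:
|4·(−4) + 3·0 − t| / √25 = 3
|t − (−16)| = 3·5, so t = −1 or t = −31.

t = −31 or t = −1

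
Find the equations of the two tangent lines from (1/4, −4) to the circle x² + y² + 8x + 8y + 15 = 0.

Let a tangent through (1/4, −4) have slope m. Its distance from (−4, −4) must equal √17:
(−17/4m − (0))² = 17(m² + 1)
m² − 16 = 0, so m = 4 or m = −4.
Through (1/4, −4) these give 4x − y = 5 and 4x + y = −3.

4x − y = 5 and 4x + y = −3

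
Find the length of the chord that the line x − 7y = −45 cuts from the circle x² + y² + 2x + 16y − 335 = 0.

20√2

From the line, y = (45 + x)/7. Substituting:
50x² + 300x − 9350 = 0  ⟹  x² + 6x − 187 = 0
x = 11 or x = −17, giving (11, 8) and (−17, 4).
|(11, 8) − (−17, 4)| = √((28)² + (4)²) = 20√2.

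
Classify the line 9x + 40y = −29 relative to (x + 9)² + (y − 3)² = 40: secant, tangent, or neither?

secant

Substituting the line into the circle gives 1681x² + 31482x + 87801 = 0.
Δ = 991116324 − 590373924 = 400742400.
Two real roots: the line is a secant.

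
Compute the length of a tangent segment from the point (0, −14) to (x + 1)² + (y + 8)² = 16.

√21

Centre (−1, −8), r² = 16. |PO|² = (1)² + (−6)² = 37.
Power of the point: PT² = |PO|² − r² = 21, so PT = √21.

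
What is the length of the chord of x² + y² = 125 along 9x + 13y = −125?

5√10

The distance from (0, 0) to the line is 125/√250, and r² = 125.
Chord = 2√(r² − d²) = 2·√(125/2) = 5√10.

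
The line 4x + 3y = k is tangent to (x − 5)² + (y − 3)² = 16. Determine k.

The line touches the circle iff its distance from (5, 3) is 4:
|4·5 + 3·3 − k| / √25 = 4
|k − (29)| = 4·5, so k = 49 or k = 9.

k = 9 or k = 49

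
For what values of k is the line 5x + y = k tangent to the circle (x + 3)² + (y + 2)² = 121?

k = −17 ± 11√26

For a tangent, require d(centre, line) = r = 11.
|5·(−3) + 1·(−2) − k| / √26 = 11
|k − (−17)| = 11√26.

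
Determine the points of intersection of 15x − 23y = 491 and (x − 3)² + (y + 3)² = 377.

Express y = (−491 + 15x)/23 and substitute into the circle:
754x² − 15834x − 16588 = 0  ⟹  x² − 21x − 22 = 0
x = 22 or x = −1, giving (22, −7) and (−1, −22).

(−1, −22) and (22, −7)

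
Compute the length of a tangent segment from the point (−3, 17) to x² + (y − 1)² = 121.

Centre (0, 1), r² = 121. |PO|² = (−3)² + (16)² = 265.
The tangent meets the radius at right angles, so tangent² = |PO|² − r² = 265 − 121 = 144.

12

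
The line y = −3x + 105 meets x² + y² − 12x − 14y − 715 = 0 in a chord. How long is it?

8√10

Substitute y = −3x + 105:
10x² − 600x + 8840 = 0  ⟹  x² − 60x + 884 = 0
x = 34 or x = 26, giving (34, 3) and (26, 27).
|(34, 3) − (26, 27)| = √((8)² + (−24)²) = 8√10.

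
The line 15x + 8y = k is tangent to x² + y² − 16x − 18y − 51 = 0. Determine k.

k = −46 or k = 430

For a tangent, require d(centre, line) = r = 14.
|15·8 + 8·9 − k| / √289 = 14
|k − (192)| = 14·17, so k = 430 or k = −46.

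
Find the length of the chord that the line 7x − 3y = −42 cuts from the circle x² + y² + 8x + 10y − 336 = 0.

The distance from (−4, −5) to the line is 29/√58, and r² = 377.
Half the chord is √(r² − d²) = √(725/2), so the full chord is 5√58.

5√58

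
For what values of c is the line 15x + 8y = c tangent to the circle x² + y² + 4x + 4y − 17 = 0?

Tangency holds when the distance from the centre (−2, −2) to the line equals the radius 5:
|15·(−2) + 8·(−2) − c| / √289 = 5
|c − (−46)| = 5·17, so c = 39 or c = −131.

c = −131 or c = 39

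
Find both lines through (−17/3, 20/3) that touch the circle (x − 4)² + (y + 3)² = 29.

2x + 5y = 22 and 5x + 2y = −15

A line y − (20/3) = m(x − (−17/3)) is tangent when its distance from (4, −3) is √29:
(29/3m − (−29/3))² = 29(m² + 1)
10m² + 29m + 10 = 0, so m = −2/5 or m = −5/2.
With m = −2/5: 2x + 5y = 22. With m = −5/2: 5x + 2y = −15.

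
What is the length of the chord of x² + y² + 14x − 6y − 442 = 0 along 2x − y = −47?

From the line, y = 2x + 47. Substituting:
5x² + 190x + 1485 = 0  ⟹  x² + 38x + 297 = 0
x = −11 or x = −27, giving (−11, 25) and (−27, −7).
|(−11, 25) − (−27, −7)| = √((16)² + (32)²) = 16√5.

16√5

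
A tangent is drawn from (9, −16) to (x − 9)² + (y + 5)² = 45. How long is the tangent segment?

Centre (9, −5), r² = 45. |PO|² = (0)² + (−11)² = 121.
Power of the point: PT² = |PO|² − r² = 76, so PT = 2√19.

2√19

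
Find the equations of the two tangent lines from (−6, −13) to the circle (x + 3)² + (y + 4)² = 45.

x − 2y = 20 and 2x + y = −25

Let a tangent through (−6, −13) have slope m. Its distance from (−3, −4) must equal 3√5:
[m·(3) − (9)]² = 45(m² + 1)
2m² + 3m − 2 = 0, so m = 1/2 or m = −2.
Through (−6, −13) these give x − 2y = 20 and 2x + y = −25.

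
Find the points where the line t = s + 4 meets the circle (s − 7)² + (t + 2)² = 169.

(−6, −2) and (7, 11)

From the line, t = s + 4. Substituting:
2s² − 2s − 84 = 0  ⟹  s² − s − 42 = 0
s = 7 or s = −6, giving (7, 11) and (−6, −2).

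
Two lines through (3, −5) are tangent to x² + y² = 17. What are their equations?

A line y − (−5) = m(x − (3)) is tangent when its distance from (0, 0) is √17:
(−3m − (5))² = 17(m² + 1)
4m² − 15m − 4 = 0, so m = 4 or m = −1/4.
With m = 4: 4x − y = 17. With m = −1/4: x + 4y = −17.

4x − y = 17 and x + 4y = −17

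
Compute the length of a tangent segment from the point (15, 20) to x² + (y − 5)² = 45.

9√5

With centre O = (0, 5), |OP|² = 450 and r² = 45.
By the tangent–radius right angle, tangent length = √(|PO|² − r²) = √405 = 9√5.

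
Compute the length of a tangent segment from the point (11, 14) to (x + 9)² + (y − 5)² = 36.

With centre O = (−9, 5), |OP|² = 481 and r² = 36.
The tangent meets the radius at right angles, so tangent² = |PO|² − r² = 481 − 36 = 445.

√445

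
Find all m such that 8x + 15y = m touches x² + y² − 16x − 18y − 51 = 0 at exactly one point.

For a tangent, require d(centre, line) = r = 14.
|8·8 + 15·9 − m| / √289 = 14
|m − (199)| = 14·17, so m = 437 or m = −39.

m = −39 or m = 437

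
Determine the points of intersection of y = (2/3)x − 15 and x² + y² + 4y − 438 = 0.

(−9, −21) and (21, −1)

Express y = (−45 + 2x)/3 and substitute into the circle:
13x² − 156x − 2457 = 0  ⟹  x² − 12x − 189 = 0
x = 21 or x = −9, giving (21, −1) and (−9, −21).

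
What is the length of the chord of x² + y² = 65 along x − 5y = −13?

3√26

Substitute y = (13 + x)/5:
26x² + 26x − 1456 = 0  ⟹  x² + x − 56 = 0
x = 7 or x = −8, giving (7, 4) and (−8, 1).
|(7, 4) − (−8, 1)| = √((15)² + (3)²) = 3√26.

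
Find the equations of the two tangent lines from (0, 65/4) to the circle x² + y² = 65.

7x − 4y = −65 and 7x + 4y = 65

Write the tangent as mx − y + (65/4 − m·(0)) = 0 and set its distance from the centre to √65:
(0m − (−65/4))² = 65(m² + 1)
16m² − 49 = 0, so m = 7/4 or m = −7/4.
With m = 7/4: 7x − 4y = −65. With m = −7/4: 7x + 4y = 65.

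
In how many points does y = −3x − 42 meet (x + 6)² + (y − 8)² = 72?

Centre (−6, 8), r² = 72. Distance² from centre to line = (32)²/10 = 512/5.
Since d² > r², the line lies outside the circle.

0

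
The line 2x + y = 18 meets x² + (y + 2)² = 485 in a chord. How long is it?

Substitute y = −2x + 18:
5x² − 80x − 85 = 0  ⟹  x² − 16x − 17 = 0
x = 17 or x = −1, giving (17, −16) and (−1, 20).
|(17, −16) − (−1, 20)| = √((18)² + (−36)²) = 18√5.

18√5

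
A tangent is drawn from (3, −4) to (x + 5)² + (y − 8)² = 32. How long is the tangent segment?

The centre is (−5, 8) and r = 4√2. The square of the distance from P to the centre is 64 + 144 = 208.
The tangent meets the radius at right angles, so tangent² = |PO|² − r² = 208 − 32 = 176.

4√11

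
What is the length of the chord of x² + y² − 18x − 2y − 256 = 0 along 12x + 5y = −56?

26

From the line, y = (−56 − 12x)/5. Substituting:
169x² + 1014x − 2704 = 0  ⟹  x² + 6x − 16 = 0
x = 2 or x = −8, giving (2, −16) and (−8, 8).
|(2, −16) − (−8, 8)| = √((10)² + (−24)²) = 26.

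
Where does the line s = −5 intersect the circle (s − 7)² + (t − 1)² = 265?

(−5, −10) and (−5, 12)

The line gives s = −5. Substituting into the circle:
t² − 2t − 120 = 0
t = 12 or t = −10, giving (−5, 12) and (−5, −10).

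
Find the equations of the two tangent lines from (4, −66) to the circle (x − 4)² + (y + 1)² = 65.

A line y − (−66) = m(x − (4)) is tangent when its distance from (4, −1) is √65:
[m·(0) − (65)]² = 65(m² + 1)
m² − 64 = 0, so m = 8 or m = −8.
With m = 8: 8x − y = 98. With m = −8: 8x + y = −34.

8x − y = 98 and 8x + y = −34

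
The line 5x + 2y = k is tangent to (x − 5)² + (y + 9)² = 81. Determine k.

The line touches the circle iff its distance from (5, −9) is 9:
|5·5 + 2·(−9) − k| / √29 = 9
|k − (7)| = 9√29.

k = 7 ± 9√29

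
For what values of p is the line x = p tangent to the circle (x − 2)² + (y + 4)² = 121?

The line touches the circle iff its distance from (2, −4) is 11:
|1·2 + 0·(−4) − p| / √1 = 11
|p − (2)| = 11, so p = 13 or p = −9.

p = −9 or p = 13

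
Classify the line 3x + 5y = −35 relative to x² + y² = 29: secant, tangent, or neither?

neither

d² = (3·0 + 5·0 − (−35))²/34 = 1225/34; r² = 29.
Since d² > r², the line lies outside the circle.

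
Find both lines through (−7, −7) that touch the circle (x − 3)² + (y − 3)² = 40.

Let a tangent through (−7, −7) have slope m. Its distance from (3, 3) must equal 2√10:
[m·(10) − (10)]² = 40(m² + 1)
3m² − 10m + 3 = 0, so m = 1/3 or m = 3.
With m = 1/3: x − 3y = 14. With m = 3: 3x − y = −14.

x − 3y = 14 and 3x − y = −14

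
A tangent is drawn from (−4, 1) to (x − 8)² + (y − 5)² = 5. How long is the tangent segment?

√155

Centre (8, 5), r² = 5. |PO|² = (−12)² + (−4)² = 160.
By the tangent–radius right angle, tangent length = √(|PO|² − r²) = √155.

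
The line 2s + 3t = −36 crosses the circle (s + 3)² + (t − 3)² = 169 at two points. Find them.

(−15, −2) and (−3, −10)

From the line, t = (−36 − 2s)/3. Substituting:
13s² + 234s + 585 = 0  ⟹  s² + 18s + 45 = 0
s = −3 or s = −15, giving (−3, −10) and (−15, −2).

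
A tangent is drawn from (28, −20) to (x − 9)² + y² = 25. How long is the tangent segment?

Centre (9, 0), r² = 25. |PO|² = (19)² + (−20)² = 761.
Power of the point: PT² = |PO|² − r² = 736, so PT = 4√46.

4√46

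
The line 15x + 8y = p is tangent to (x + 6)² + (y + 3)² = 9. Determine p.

p = −165 or p = −63

For a tangent, require d(centre, line) = r = 3.
|15·(−6) + 8·(−3) − p| / √289 = 3
|p − (−114)| = 3·17, so p = −63 or p = −165.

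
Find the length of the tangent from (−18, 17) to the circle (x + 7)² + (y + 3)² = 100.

√421

With centre O = (−7, −3), |OP|² = 521 and r² = 100.
By the tangent–radius right angle, tangent length = √(|PO|² − r²) = √421.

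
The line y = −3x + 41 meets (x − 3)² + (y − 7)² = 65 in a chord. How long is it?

√10

The distance from (3, 7) to the line is 25/√10, and r² = 65.
Chord = 2√(r² − d²) = 2·√(5/2) = √10.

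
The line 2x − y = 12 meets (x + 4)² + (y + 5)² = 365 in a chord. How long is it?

16√5

Express y = 2x − 12 and substitute into the circle:
5x² − 20x − 300 = 0  ⟹  x² − 4x − 60 = 0
x = 10 or x = −6, giving (10, 8) and (−6, −24).
|(10, 8) − (−6, −24)| = √((16)² + (32)²) = 16√5.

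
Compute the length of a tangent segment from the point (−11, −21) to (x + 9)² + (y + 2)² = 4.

With centre O = (−9, −2), |OP|² = 365 and r² = 4.
By the tangent–radius right angle, tangent length = √(|PO|² − r²) = √361 = 19.

19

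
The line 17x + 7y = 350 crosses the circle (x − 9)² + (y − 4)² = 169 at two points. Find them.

Express y = (350 − 17x)/7 and substitute into the circle:
338x² − 11830x + 99372 = 0  ⟹  x² − 35x + 294 = 0
x = 21 or x = 14, giving (21, −1) and (14, 16).

(14, 16) and (21, −1)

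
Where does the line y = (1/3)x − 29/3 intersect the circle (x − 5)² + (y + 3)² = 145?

Express y = (−29 + x)/3 and substitute into the circle:
10x² − 130x − 680 = 0  ⟹  x² − 13x − 68 = 0
x = 17 or x = −4, giving (17, −4) and (−4, −11).

(−4, −11) and (17, −4)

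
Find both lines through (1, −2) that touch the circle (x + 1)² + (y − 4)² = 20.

x + 2y = −3 and 2x − y = 4

Write the tangent as mx − y + (−2 − m·(1)) = 0 and set its distance from the centre to 2√5:
(−2m − (6))² = 20(m² + 1)
2m² − 3m − 2 = 0, so m = −1/2 or m = 2.
Through (1, −2) these give x + 2y = −3 and 2x − y = 4.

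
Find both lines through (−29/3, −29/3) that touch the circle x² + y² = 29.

2x − 5y = 29 and 5x − 2y = −29

A line y − (−29/3) = m(x − (−29/3)) is tangent when its distance from (0, 0) is √29:
[m·(29/3) − (29/3)]² = 29(m² + 1)
10m² − 29m + 10 = 0, so m = 2/5 or m = 5/2.
With m = 2/5: 2x − 5y = 29. With m = 5/2: 5x − 2y = −29.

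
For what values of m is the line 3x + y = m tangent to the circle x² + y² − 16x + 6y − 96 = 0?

The line touches the circle iff its distance from (8, −3) is 13:
|3·8 + 1·(−3) − m| / √10 = 13
|m − (21)| = 13√10.

m = 21 ± 13√10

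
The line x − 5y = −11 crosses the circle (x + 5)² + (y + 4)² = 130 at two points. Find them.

Express y = (11 + x)/5 and substitute into the circle:
26x² + 312x − 1664 = 0  ⟹  x² + 12x − 64 = 0
x = 4 or x = −16, giving (4, 3) and (−16, −1).

(−16, −1) and (4, 3)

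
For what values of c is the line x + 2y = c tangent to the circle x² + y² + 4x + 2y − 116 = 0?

For a tangent, require d(centre, line) = r = 11.
|1·(−2) + 2·(−1) − c| / √5 = 11
|c − (−4)| = 11√5.

c = −4 ± 11√5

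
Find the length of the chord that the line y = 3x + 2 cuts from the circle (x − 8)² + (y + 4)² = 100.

2√10

Substitute y = 3x + 2:
10x² + 20x = 0  ⟹  x² + 2x = 0
x = 0 or x = −2, giving (0, 2) and (−2, −4).
|(0, 2) − (−2, −4)| = √((2)² + (6)²) = 2√10.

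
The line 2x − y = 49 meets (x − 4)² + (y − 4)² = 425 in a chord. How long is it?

4√5

Substitute y = 2x − 49:
5x² − 220x + 2400 = 0  ⟹  x² − 44x + 480 = 0
x = 24 or x = 20, giving (24, −1) and (20, −9).
|(24, −1) − (20, −9)| = √((4)² + (8)²) = 4√5.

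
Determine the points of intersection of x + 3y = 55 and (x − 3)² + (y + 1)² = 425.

Substitute y = (55 − x)/3:
10x² − 170x − 380 = 0  ⟹  x² − 17x − 38 = 0
x = 19 or x = −2, giving (19, 12) and (−2, 19).

(−2, 19) and (19, 12)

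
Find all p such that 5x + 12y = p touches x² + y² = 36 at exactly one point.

p = −78 or p = 78

The line touches the circle iff its distance from (0, 0) is 6:
|5·0 + 12·0 − p| / √169 = 6
|p| = 6·13, so p = 78 or p = −78.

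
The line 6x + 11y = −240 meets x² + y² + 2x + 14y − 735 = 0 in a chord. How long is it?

4√157

Centre (−1, −7), r² = 785. Perpendicular distance d from centre to line = |157| / √157 = 157/√157.
Chord = 2√(r² − d²) = 2·√(628) = 4√157.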